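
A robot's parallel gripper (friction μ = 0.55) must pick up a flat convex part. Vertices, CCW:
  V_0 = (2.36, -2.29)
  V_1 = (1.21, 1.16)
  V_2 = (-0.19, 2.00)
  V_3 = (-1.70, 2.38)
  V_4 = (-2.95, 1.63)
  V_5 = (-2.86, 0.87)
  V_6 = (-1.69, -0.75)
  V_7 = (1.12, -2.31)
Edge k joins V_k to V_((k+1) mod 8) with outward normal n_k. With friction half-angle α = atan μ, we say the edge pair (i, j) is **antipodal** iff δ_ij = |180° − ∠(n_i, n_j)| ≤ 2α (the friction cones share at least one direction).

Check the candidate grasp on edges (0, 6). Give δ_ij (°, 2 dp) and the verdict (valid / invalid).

α = atan 0.55 = 28.81°;  2α = 57.62°
edge 0: e_0 = (-1.15, +3.45);  n_0 = (+0.9487, +0.3162)
edge 6: e_6 = (+2.81, -1.56);  n_6 = (-0.4854, -0.8743)
∠(n_0, n_6) = 137.47°
δ = |180° − 137.47°| = 42.53°
42.53° ≤ 2α = 57.62°  →  valid

δ = 42.53°, valid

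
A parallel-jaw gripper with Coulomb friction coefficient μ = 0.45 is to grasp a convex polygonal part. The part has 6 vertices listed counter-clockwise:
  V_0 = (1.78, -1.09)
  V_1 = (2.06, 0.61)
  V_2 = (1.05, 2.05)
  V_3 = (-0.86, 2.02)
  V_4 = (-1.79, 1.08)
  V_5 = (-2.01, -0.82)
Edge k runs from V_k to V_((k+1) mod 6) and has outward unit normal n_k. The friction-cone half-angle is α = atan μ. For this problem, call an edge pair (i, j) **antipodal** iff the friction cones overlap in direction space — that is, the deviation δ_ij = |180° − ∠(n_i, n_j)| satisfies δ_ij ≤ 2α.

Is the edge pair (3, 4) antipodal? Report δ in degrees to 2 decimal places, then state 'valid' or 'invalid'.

δ = 141.91°, invalid

α = atan 0.45 = 24.23°;  2α = 48.46°
edge 3: e_3 = (-0.93, -0.94);  n_3 = (-0.7109, +0.7033)
edge 4: e_4 = (-0.22, -1.90);  n_4 = (-0.9934, +0.1150)
∠(n_3, n_4) = 38.09°
δ = |180° − 38.09°| = 141.91°
141.91° > 2α = 48.46°  →  invalid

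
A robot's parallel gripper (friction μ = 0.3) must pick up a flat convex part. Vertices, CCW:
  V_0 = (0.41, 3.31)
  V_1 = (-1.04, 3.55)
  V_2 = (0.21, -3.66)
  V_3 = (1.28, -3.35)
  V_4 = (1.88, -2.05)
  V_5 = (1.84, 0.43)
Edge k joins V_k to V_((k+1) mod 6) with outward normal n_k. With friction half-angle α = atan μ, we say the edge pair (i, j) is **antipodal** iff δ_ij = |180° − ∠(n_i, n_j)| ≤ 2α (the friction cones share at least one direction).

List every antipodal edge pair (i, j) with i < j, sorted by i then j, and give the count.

count = 3; pairs: (0,2), (1,4), (1,5)

α = atan 0.3 = 16.70°;  2α = 33.40°
n_0 = (+0.1633, +0.9866)
n_1 = (-0.9853, -0.1708)
n_2 = (+0.2783, -0.9605)
n_3 = (+0.9080, -0.4191)
n_4 = (+0.9999, +0.0161)
n_5 = (+0.8957, +0.4447)
  (0,1): δ = 70.77°  ·
  (0,2): δ = 25.56°  ✓
  (0,3): δ = 74.62°  ·
  (0,4): δ = 100.32°  ·
  (0,5): δ = 125.80°  ·
  (1,2): δ = 83.68°  ·
  (1,3): δ = 34.61°  ·
  (1,4): δ = 8.91°  ✓
  (1,5): δ = 16.57°  ✓
  (2,3): δ = 130.93°  ·
  (2,4): δ = 105.23°  ·
  (2,5): δ = 79.75°  ·
  (3,4): δ = 154.30°  ·
  (3,5): δ = 128.82°  ·
  (4,5): δ = 154.52°  ·
antipodal pairs: 3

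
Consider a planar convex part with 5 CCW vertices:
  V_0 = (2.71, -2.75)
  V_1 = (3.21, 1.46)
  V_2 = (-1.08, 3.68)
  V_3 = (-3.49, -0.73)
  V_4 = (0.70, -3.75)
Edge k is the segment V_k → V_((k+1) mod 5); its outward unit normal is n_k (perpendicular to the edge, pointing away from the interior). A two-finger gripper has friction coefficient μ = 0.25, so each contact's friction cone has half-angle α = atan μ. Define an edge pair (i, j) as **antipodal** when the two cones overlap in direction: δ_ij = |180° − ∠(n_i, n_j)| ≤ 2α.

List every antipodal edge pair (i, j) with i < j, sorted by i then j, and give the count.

α = atan 0.25 = 14.04°;  2α = 28.07°
n_0 = (+0.9930, -0.1179)
n_1 = (+0.4596, +0.8881)
n_2 = (-0.8775, +0.4795)
n_3 = (-0.5847, -0.8112)
n_4 = (+0.4454, -0.8953)
  (0,1): δ = 110.59°  ·
  (0,2): δ = 21.88°  ✓
  (0,3): δ = 60.99°  ·
  (0,4): δ = 123.22°  ·
  (1,2): δ = 91.30°  ·
  (1,3): δ = 8.42°  ✓
  (1,4): δ = 53.81°  ·
  (2,3): δ = 97.13°  ·
  (2,4): δ = 34.89°  ·
  (3,4): δ = 117.77°  ·
antipodal pairs: 2

count = 2; pairs: (0,2), (1,3)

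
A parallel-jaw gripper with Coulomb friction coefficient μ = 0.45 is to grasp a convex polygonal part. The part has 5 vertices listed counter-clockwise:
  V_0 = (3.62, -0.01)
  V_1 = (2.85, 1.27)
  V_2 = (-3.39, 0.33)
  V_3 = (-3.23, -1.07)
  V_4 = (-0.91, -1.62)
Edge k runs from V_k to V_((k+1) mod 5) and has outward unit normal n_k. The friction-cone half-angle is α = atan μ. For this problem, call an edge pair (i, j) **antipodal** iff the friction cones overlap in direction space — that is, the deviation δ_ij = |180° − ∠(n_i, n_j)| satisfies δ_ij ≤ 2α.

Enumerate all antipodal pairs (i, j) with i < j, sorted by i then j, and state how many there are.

count = 4; pairs: (0,2), (0,3), (1,3), (1,4)

α = atan 0.45 = 24.23°;  2α = 48.46°
n_0 = (+0.8569, +0.5155)
n_1 = (-0.1490, +0.9888)
n_2 = (-0.9935, -0.1135)
n_3 = (-0.2307, -0.9730)
n_4 = (+0.3349, -0.9423)
  (0,1): δ = 112.46°  ·
  (0,2): δ = 24.51°  ✓
  (0,3): δ = 45.63°  ✓
  (0,4): δ = 78.54°  ·
  (1,2): δ = 92.05°  ·
  (1,3): δ = 21.90°  ✓
  (1,4): δ = 11.00°  ✓
  (2,3): δ = 109.86°  ·
  (2,4): δ = 76.95°  ·
  (3,4): δ = 147.10°  ·
antipodal pairs: 4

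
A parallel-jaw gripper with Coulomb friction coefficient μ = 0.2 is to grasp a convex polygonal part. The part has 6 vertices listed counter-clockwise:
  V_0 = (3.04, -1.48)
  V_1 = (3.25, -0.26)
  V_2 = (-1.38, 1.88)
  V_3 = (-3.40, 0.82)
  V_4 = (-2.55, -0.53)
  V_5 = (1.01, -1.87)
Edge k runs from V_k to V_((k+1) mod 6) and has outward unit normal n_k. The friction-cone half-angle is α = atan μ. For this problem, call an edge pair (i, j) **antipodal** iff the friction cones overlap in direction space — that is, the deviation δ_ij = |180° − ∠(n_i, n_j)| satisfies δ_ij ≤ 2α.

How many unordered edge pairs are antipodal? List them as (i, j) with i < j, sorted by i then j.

α = atan 0.2 = 11.31°;  2α = 22.62°
n_0 = (+0.9855, -0.1696)
n_1 = (+0.4196, +0.9077)
n_2 = (-0.4647, +0.8855)
n_3 = (-0.8462, -0.5328)
n_4 = (-0.3523, -0.9359)
n_5 = (+0.1887, -0.9820)
  (0,1): δ = 105.04°  ·
  (0,2): δ = 52.54°  ·
  (0,3): δ = 41.96°  ·
  (0,4): δ = 79.14°  ·
  (0,5): δ = 110.64°  ·
  (1,2): δ = 127.51°  ·
  (1,3): δ = 33.00°  ·
  (1,4): δ = 4.18°  ✓
  (1,5): δ = 35.68°  ·
  (2,3): δ = 85.49°  ·
  (2,4): δ = 48.31°  ·
  (2,5): δ = 16.81°  ✓
  (3,4): δ = 142.82°  ·
  (3,5): δ = 111.32°  ·
  (4,5): δ = 148.50°  ·
antipodal pairs: 2

count = 2; pairs: (1,4), (2,5)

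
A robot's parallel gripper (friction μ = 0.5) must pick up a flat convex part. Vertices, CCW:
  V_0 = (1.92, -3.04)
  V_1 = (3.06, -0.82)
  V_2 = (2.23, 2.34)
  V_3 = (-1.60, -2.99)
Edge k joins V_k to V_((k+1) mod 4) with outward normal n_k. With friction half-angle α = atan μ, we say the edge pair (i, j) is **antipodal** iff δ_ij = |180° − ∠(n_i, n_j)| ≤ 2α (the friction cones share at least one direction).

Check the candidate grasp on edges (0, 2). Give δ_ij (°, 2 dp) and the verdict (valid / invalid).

α = atan 0.5 = 26.57°;  2α = 53.13°
edge 0: e_0 = (+1.14, +2.22);  n_0 = (+0.8896, -0.4568)
edge 2: e_2 = (-3.83, -5.33);  n_2 = (-0.8121, +0.5835)
∠(n_0, n_2) = 171.48°
δ = |180° − 171.48°| = 8.52°
8.52° ≤ 2α = 53.13°  →  valid

δ = 8.52°, valid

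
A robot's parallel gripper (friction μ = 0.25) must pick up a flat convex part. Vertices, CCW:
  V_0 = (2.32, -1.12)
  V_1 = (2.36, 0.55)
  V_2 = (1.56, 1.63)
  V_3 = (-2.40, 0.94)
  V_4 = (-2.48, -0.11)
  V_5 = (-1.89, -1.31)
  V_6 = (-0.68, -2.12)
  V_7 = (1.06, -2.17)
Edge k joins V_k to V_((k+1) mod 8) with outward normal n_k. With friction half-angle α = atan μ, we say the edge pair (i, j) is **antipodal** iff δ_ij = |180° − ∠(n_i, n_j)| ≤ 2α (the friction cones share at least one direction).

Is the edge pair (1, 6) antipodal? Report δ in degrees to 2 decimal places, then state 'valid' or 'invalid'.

α = atan 0.25 = 14.04°;  2α = 28.07°
edge 1: e_1 = (-0.80, +1.08);  n_1 = (+0.8036, +0.5952)
edge 6: e_6 = (+1.74, -0.05);  n_6 = (-0.0287, -0.9996)
∠(n_1, n_6) = 128.17°
δ = |180° − 128.17°| = 51.83°
51.83° > 2α = 28.07°  →  invalid

δ = 51.83°, invalid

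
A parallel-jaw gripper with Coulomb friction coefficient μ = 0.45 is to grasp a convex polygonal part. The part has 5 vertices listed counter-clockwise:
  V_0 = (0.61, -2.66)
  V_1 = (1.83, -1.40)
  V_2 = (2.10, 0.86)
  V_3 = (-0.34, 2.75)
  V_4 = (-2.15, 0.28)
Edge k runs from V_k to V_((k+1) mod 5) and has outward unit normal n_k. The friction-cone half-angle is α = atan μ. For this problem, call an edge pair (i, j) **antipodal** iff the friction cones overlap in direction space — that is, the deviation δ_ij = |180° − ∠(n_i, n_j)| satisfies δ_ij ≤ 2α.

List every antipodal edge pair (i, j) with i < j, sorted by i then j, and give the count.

count = 3; pairs: (0,3), (1,3), (2,4)

α = atan 0.45 = 24.23°;  2α = 48.46°
n_0 = (+0.7184, -0.6956)
n_1 = (+0.9929, -0.1186)
n_2 = (+0.6124, +0.7906)
n_3 = (-0.8066, +0.5911)
n_4 = (-0.7291, -0.6844)
  (0,1): δ = 142.74°  ·
  (0,2): δ = 83.69°  ·
  (0,3): δ = 7.84°  ✓
  (0,4): δ = 87.27°  ·
  (1,2): δ = 120.95°  ·
  (1,3): δ = 29.42°  ✓
  (1,4): δ = 50.00°  ·
  (2,3): δ = 88.47°  ·
  (2,4): δ = 9.05°  ✓
  (3,4): δ = 100.58°  ·
antipodal pairs: 3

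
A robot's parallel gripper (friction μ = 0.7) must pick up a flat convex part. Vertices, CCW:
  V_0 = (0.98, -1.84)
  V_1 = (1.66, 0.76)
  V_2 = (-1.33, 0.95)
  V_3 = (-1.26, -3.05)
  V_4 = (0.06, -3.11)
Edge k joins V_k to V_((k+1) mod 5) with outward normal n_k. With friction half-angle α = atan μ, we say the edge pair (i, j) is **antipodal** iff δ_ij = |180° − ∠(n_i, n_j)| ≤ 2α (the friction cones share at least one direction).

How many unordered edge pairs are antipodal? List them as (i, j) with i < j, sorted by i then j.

count = 4; pairs: (0,2), (1,3), (1,4), (2,4)

α = atan 0.7 = 34.99°;  2α = 69.98°
n_0 = (+0.9675, -0.2530)
n_1 = (+0.0634, +0.9980)
n_2 = (-0.9998, -0.0175)
n_3 = (-0.0454, -0.9990)
n_4 = (+0.8098, -0.5867)
  (0,1): δ = 78.98°  ·
  (0,2): δ = 15.66°  ✓
  (0,3): δ = 102.05°  ·
  (0,4): δ = 158.74°  ·
  (1,2): δ = 85.36°  ·
  (1,3): δ = 1.03°  ✓
  (1,4): δ = 57.72°  ✓
  (2,3): δ = 93.61°  ·
  (2,4): δ = 36.92°  ✓
  (3,4): δ = 123.32°  ·
antipodal pairs: 4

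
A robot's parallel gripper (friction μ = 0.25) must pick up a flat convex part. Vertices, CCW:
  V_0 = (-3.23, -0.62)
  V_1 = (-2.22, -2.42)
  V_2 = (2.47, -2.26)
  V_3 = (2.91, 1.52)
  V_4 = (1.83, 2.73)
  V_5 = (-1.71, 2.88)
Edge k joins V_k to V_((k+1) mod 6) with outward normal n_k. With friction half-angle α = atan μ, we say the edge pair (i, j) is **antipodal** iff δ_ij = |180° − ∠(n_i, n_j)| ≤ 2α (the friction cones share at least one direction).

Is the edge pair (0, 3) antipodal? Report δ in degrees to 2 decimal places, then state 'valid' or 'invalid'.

α = atan 0.25 = 14.04°;  2α = 28.07°
edge 0: e_0 = (+1.01, -1.80);  n_0 = (-0.8721, -0.4893)
edge 3: e_3 = (-1.08, +1.21);  n_3 = (+0.7460, +0.6659)
∠(n_0, n_3) = 167.55°
δ = |180° − 167.55°| = 12.45°
12.45° ≤ 2α = 28.07°  →  valid

δ = 12.45°, valid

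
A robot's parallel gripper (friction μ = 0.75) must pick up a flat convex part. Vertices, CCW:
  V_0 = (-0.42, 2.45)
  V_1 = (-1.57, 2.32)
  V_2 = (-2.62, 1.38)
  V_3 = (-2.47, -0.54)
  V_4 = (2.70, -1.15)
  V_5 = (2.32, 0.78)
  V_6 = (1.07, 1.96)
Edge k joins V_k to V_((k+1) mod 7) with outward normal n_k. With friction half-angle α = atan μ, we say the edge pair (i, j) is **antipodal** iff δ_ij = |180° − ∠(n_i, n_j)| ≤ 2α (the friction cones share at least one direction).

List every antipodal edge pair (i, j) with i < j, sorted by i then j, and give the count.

count = 9; pairs: (0,3), (1,3), (1,4), (2,4), (2,5), (2,6), (3,4), (3,5), (3,6)

α = atan 0.75 = 36.87°;  2α = 73.74°
n_0 = (-0.1123, +0.9937)
n_1 = (-0.6670, +0.7451)
n_2 = (-0.9970, -0.0779)
n_3 = (-0.1172, -0.9931)
n_4 = (+0.9812, +0.1932)
n_5 = (+0.6865, +0.7272)
n_6 = (+0.3124, +0.9500)
  (0,1): δ = 144.61°  ·
  (0,2): δ = 91.98°  ·
  (0,3): δ = 13.18°  ✓
  (0,4): δ = 94.69°  ·
  (0,5): δ = 130.20°  ·
  (0,6): δ = 155.35°  ·
  (1,2): δ = 127.37°  ·
  (1,3): δ = 48.57°  ✓
  (1,4): δ = 59.30°  ✓
  (1,5): δ = 94.81°  ·
  (1,6): δ = 119.96°  ·
  (2,3): δ = 101.20°  ·
  (2,4): δ = 6.67°  ✓
  (2,5): δ = 42.18°  ✓
  (2,6): δ = 67.33°  ✓
  (3,4): δ = 72.13°  ✓
  (3,5): δ = 36.62°  ✓
  (3,6): δ = 11.47°  ✓
  (4,5): δ = 144.49°  ·
  (4,6): δ = 119.34°  ·
  (5,6): δ = 154.85°  ·
antipodal pairs: 9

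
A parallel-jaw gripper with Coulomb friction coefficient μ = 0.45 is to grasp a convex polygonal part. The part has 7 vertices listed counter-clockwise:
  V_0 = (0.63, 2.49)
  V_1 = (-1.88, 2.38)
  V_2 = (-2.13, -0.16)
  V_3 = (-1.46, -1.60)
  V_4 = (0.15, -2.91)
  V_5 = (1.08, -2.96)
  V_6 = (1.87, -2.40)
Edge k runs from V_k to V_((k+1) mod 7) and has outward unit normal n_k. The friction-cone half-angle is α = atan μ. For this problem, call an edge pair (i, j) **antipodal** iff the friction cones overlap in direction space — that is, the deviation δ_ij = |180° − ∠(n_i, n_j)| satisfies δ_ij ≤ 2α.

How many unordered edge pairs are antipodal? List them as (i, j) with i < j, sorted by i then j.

α = atan 0.45 = 24.23°;  2α = 48.46°
n_0 = (-0.0438, +0.9990)
n_1 = (-0.9952, +0.0980)
n_2 = (-0.9067, -0.4219)
n_3 = (-0.6311, -0.7757)
n_4 = (-0.0537, -0.9986)
n_5 = (+0.5783, -0.8158)
n_6 = (+0.9693, +0.2458)
  (0,1): δ = 98.13°  ·
  (0,2): δ = 67.56°  ·
  (0,3): δ = 41.64°  ✓
  (0,4): δ = 5.59°  ✓
  (0,5): δ = 32.82°  ✓
  (0,6): δ = 101.72°  ·
  (1,2): δ = 149.43°  ·
  (1,3): δ = 123.51°  ·
  (1,4): δ = 87.46°  ·
  (1,5): δ = 49.05°  ·
  (1,6): δ = 19.85°  ✓
  (2,3): δ = 154.09°  ·
  (2,4): δ = 118.03°  ·
  (2,5): δ = 79.62°  ·
  (2,6): δ = 10.72°  ✓
  (3,4): δ = 143.94°  ·
  (3,5): δ = 105.53°  ·
  (3,6): δ = 36.64°  ✓
  (4,5): δ = 141.59°  ·
  (4,6): δ = 72.69°  ·
  (5,6): δ = 111.10°  ·
antipodal pairs: 6

count = 6; pairs: (0,3), (0,4), (0,5), (1,6), (2,6), (3,6)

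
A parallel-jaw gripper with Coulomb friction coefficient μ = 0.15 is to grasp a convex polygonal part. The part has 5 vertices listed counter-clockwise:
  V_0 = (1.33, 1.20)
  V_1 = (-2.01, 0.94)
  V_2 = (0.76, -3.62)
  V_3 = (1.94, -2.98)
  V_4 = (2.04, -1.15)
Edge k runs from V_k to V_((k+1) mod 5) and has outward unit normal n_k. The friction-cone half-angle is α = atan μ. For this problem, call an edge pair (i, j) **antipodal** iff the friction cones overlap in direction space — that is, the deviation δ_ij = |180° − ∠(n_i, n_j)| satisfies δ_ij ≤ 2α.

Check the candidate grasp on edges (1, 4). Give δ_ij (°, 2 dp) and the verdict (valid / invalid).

δ = 14.47°, valid

α = atan 0.15 = 8.53°;  2α = 17.06°
edge 1: e_1 = (+2.77, -4.56);  n_1 = (-0.8547, -0.5192)
edge 4: e_4 = (-0.71, +2.35);  n_4 = (+0.9573, +0.2892)
∠(n_1, n_4) = 165.53°
δ = |180° − 165.53°| = 14.47°
14.47° ≤ 2α = 17.06°  →  valid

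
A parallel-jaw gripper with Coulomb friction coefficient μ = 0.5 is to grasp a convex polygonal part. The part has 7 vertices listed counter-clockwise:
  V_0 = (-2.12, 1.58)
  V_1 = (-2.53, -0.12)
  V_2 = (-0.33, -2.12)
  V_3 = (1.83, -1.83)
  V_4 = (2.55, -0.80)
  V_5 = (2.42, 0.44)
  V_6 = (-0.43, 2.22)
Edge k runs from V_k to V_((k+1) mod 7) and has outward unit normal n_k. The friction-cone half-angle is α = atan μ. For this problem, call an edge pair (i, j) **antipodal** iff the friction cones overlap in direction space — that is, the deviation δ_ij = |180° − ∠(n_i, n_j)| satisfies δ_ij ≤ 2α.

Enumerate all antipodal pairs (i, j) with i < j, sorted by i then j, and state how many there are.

count = 7; pairs: (0,3), (0,4), (1,4), (1,5), (2,5), (2,6), (3,6)

α = atan 0.5 = 26.57°;  2α = 53.13°
n_0 = (-0.9721, +0.2345)
n_1 = (-0.6727, -0.7399)
n_2 = (+0.1331, -0.9911)
n_3 = (+0.8196, -0.5729)
n_4 = (+0.9945, +0.1043)
n_5 = (+0.5297, +0.8482)
n_6 = (-0.3542, +0.9352)
  (0,1): δ = 118.71°  ·
  (0,2): δ = 68.79°  ·
  (0,3): δ = 21.40°  ✓
  (0,4): δ = 19.54°  ✓
  (0,5): δ = 71.57°  ·
  (0,6): δ = 124.30°  ·
  (1,2): δ = 130.08°  ·
  (1,3): δ = 82.68°  ·
  (1,4): δ = 41.74°  ✓
  (1,5): δ = 10.29°  ✓
  (1,6): δ = 63.02°  ·
  (2,3): δ = 132.60°  ·
  (2,4): δ = 91.66°  ·
  (2,5): δ = 39.63°  ✓
  (2,6): δ = 13.09°  ✓
  (3,4): δ = 139.06°  ·
  (3,5): δ = 87.03°  ·
  (3,6): δ = 34.30°  ✓
  (4,5): δ = 127.97°  ·
  (4,6): δ = 75.24°  ·
  (5,6): δ = 127.27°  ·
antipodal pairs: 7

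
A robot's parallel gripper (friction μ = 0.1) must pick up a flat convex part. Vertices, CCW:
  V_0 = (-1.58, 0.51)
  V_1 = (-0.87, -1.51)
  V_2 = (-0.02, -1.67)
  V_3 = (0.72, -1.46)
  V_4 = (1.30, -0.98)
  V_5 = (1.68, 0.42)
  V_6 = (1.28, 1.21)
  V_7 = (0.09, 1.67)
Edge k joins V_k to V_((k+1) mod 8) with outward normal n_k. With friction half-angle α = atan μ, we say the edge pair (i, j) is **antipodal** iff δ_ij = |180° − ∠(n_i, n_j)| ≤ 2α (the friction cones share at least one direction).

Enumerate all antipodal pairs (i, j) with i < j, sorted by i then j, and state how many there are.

α = atan 0.1 = 5.71°;  2α = 11.42°
n_0 = (-0.9434, -0.3316)
n_1 = (-0.1850, -0.9827)
n_2 = (+0.2730, -0.9620)
n_3 = (+0.6376, -0.7704)
n_4 = (+0.9651, -0.2620)
n_5 = (+0.8922, +0.4517)
n_6 = (+0.3606, +0.9327)
n_7 = (-0.5705, +0.8213)
  (0,1): δ = 120.03°  ·
  (0,2): δ = 93.52°  ·
  (0,3): δ = 69.76°  ·
  (0,4): δ = 34.55°  ·
  (0,5): δ = 7.49°  ✓
  (0,6): δ = 49.50°  ·
  (0,7): δ = 105.42°  ·
  (1,2): δ = 153.50°  ·
  (1,3): δ = 129.73°  ·
  (1,4): δ = 94.53°  ·
  (1,5): δ = 52.49°  ·
  (1,6): δ = 10.47°  ✓
  (1,7): δ = 45.44°  ·
  (2,3): δ = 156.23°  ·
  (2,4): δ = 121.03°  ·
  (2,5): δ = 78.99°  ·
  (2,6): δ = 36.98°  ·
  (2,7): δ = 18.94°  ·
  (3,4): δ = 144.80°  ·
  (3,5): δ = 102.76°  ·
  (3,6): δ = 60.74°  ·
  (3,7): δ = 4.83°  ✓
  (4,5): δ = 137.96°  ·
  (4,6): δ = 95.95°  ·
  (4,7): δ = 40.03°  ·
  (5,6): δ = 137.99°  ·
  (5,7): δ = 82.07°  ·
  (6,7): δ = 124.08°  ·
antipodal pairs: 3

count = 3; pairs: (0,5), (1,6), (3,7)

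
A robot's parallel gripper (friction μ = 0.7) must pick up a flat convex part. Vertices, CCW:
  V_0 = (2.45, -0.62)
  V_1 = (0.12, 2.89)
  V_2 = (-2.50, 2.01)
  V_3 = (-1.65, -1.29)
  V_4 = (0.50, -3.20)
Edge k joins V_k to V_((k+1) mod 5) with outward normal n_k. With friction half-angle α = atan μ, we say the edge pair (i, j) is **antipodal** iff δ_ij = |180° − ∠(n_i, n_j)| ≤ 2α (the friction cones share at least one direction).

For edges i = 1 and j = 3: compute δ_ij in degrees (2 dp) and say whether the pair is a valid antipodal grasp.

α = atan 0.7 = 34.99°;  2α = 69.98°
edge 1: e_1 = (-2.62, -0.88);  n_1 = (-0.3184, +0.9480)
edge 3: e_3 = (+2.15, -1.91);  n_3 = (-0.6641, -0.7476)
∠(n_1, n_3) = 119.82°
δ = |180° − 119.82°| = 60.18°
60.18° ≤ 2α = 69.98°  →  valid

δ = 60.18°, valid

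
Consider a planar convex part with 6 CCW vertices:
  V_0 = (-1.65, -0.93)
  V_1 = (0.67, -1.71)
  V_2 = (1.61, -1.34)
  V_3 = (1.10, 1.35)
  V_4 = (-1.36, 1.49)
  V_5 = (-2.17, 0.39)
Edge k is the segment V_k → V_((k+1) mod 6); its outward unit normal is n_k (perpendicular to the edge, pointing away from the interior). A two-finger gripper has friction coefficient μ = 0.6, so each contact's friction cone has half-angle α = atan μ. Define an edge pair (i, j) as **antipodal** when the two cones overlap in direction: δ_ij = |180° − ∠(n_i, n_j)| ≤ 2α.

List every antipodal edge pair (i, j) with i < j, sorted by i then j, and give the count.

count = 6; pairs: (0,2), (0,3), (1,3), (1,4), (2,4), (2,5)

α = atan 0.6 = 30.96°;  2α = 61.93°
n_0 = (-0.3187, -0.9479)
n_1 = (+0.3663, -0.9305)
n_2 = (+0.9825, +0.1863)
n_3 = (+0.0568, +0.9984)
n_4 = (-0.8052, +0.5929)
n_5 = (-0.9304, -0.3665)
  (0,1): δ = 139.93°  ·
  (0,2): δ = 60.68°  ✓
  (0,3): δ = 15.33°  ✓
  (0,4): δ = 72.22°  ·
  (0,5): δ = 130.08°  ·
  (1,2): δ = 100.75°  ·
  (1,3): δ = 24.74°  ✓
  (1,4): δ = 32.15°  ✓
  (1,5): δ = 90.02°  ·
  (2,3): δ = 103.99°  ·
  (2,4): δ = 47.10°  ✓
  (2,5): δ = 10.77°  ✓
  (3,4): δ = 123.11°  ·
  (3,5): δ = 65.24°  ·
  (4,5): δ = 122.13°  ·
antipodal pairs: 6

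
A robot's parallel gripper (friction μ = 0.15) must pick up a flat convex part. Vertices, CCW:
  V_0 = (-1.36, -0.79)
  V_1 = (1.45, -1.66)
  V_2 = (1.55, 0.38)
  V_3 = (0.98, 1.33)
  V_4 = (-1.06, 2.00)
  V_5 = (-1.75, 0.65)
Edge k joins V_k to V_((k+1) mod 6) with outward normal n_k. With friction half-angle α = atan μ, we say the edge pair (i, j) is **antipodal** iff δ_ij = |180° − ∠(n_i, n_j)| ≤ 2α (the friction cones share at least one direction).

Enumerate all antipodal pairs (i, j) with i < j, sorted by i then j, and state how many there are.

count = 2; pairs: (0,3), (2,5)

α = atan 0.15 = 8.53°;  2α = 17.06°
n_0 = (-0.2958, -0.9553)
n_1 = (+0.9988, -0.0490)
n_2 = (+0.8575, +0.5145)
n_3 = (+0.3120, +0.9501)
n_4 = (-0.8904, +0.4551)
n_5 = (-0.9652, -0.2614)
  (0,1): δ = 75.60°  ·
  (0,2): δ = 41.83°  ·
  (0,3): δ = 0.98°  ✓
  (0,4): δ = 80.13°  ·
  (0,5): δ = 122.36°  ·
  (1,2): δ = 146.23°  ·
  (1,3): δ = 105.38°  ·
  (1,4): δ = 24.27°  ·
  (1,5): δ = 17.96°  ·
  (2,3): δ = 139.15°  ·
  (2,4): δ = 58.04°  ·
  (2,5): δ = 15.81°  ✓
  (3,4): δ = 98.89°  ·
  (3,5): δ = 56.66°  ·
  (4,5): δ = 137.77°  ·
antipodal pairs: 2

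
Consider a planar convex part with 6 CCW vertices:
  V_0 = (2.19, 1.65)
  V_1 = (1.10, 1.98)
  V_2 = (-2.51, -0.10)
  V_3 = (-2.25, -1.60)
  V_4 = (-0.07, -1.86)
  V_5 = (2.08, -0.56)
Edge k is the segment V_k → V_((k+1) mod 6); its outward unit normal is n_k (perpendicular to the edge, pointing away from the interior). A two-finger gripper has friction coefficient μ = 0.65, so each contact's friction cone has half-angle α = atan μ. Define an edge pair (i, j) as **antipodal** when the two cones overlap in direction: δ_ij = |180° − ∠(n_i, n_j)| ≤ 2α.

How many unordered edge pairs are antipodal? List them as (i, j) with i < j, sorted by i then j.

α = atan 0.65 = 33.02°;  2α = 66.05°
n_0 = (+0.2898, +0.9571)
n_1 = (-0.4992, +0.8665)
n_2 = (-0.9853, -0.1708)
n_3 = (-0.1184, -0.9930)
n_4 = (+0.5174, -0.8557)
n_5 = (+0.9988, -0.0497)
  (0,1): δ = 133.21°  ·
  (0,2): δ = 63.32°  ✓
  (0,3): δ = 10.04°  ✓
  (0,4): δ = 48.00°  ✓
  (0,5): δ = 103.99°  ·
  (1,2): δ = 110.12°  ·
  (1,3): δ = 36.75°  ✓
  (1,4): δ = 1.21°  ✓
  (1,5): δ = 57.20°  ✓
  (2,3): δ = 106.63°  ·
  (2,4): δ = 68.67°  ·
  (2,5): δ = 12.68°  ✓
  (3,4): δ = 142.04°  ·
  (3,5): δ = 86.05°  ·
  (4,5): δ = 124.01°  ·
antipodal pairs: 7

count = 7; pairs: (0,2), (0,3), (0,4), (1,3), (1,4), (1,5), (2,5)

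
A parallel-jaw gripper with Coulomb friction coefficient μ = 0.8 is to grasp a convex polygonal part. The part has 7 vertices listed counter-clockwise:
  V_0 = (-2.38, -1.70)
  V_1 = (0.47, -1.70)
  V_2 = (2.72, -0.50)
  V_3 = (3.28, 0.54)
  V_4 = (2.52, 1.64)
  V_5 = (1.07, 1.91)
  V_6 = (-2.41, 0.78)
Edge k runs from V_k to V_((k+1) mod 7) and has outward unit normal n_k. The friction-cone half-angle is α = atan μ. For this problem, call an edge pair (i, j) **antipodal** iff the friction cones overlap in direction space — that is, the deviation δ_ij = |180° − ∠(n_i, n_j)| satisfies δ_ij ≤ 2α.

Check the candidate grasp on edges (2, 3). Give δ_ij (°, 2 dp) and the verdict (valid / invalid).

α = atan 0.8 = 38.66°;  2α = 77.32°
edge 2: e_2 = (+0.56, +1.04);  n_2 = (+0.8805, -0.4741)
edge 3: e_3 = (-0.76, +1.10);  n_3 = (+0.8227, +0.5684)
∠(n_2, n_3) = 62.94°
δ = |180° − 62.94°| = 117.06°
117.06° > 2α = 77.32°  →  invalid

δ = 117.06°, invalid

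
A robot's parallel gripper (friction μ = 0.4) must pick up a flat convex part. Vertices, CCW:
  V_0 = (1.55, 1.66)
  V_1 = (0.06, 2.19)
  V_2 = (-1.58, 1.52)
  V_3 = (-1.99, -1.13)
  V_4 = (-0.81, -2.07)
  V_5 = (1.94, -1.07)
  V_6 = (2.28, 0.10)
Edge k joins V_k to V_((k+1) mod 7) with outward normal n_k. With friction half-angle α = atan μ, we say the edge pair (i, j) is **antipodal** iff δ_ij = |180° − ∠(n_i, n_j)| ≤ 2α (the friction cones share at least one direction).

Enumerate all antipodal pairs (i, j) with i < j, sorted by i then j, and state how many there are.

count = 6; pairs: (0,3), (0,4), (1,4), (2,5), (2,6), (3,6)

α = atan 0.4 = 21.80°;  2α = 43.60°
n_0 = (+0.3351, +0.9422)
n_1 = (-0.3782, +0.9257)
n_2 = (-0.9882, +0.1529)
n_3 = (-0.6231, -0.7822)
n_4 = (+0.3417, -0.9398)
n_5 = (+0.9603, -0.2791)
n_6 = (+0.9057, +0.4238)
  (0,1): δ = 138.20°  ·
  (0,2): δ = 79.21°  ·
  (0,3): δ = 18.96°  ✓
  (0,4): δ = 39.56°  ✓
  (0,5): δ = 93.38°  ·
  (0,6): δ = 134.66°  ·
  (1,2): δ = 121.02°  ·
  (1,3): δ = 60.76°  ·
  (1,4): δ = 2.24°  ✓
  (1,5): δ = 51.57°  ·
  (1,6): δ = 92.86°  ·
  (2,3): δ = 119.75°  ·
  (2,4): δ = 61.22°  ·
  (2,5): δ = 7.41°  ✓
  (2,6): δ = 33.87°  ✓
  (3,4): δ = 121.48°  ·
  (3,5): δ = 67.66°  ·
  (3,6): δ = 26.38°  ✓
  (4,5): δ = 126.19°  ·
  (4,6): δ = 84.91°  ·
  (5,6): δ = 138.72°  ·
antipodal pairs: 6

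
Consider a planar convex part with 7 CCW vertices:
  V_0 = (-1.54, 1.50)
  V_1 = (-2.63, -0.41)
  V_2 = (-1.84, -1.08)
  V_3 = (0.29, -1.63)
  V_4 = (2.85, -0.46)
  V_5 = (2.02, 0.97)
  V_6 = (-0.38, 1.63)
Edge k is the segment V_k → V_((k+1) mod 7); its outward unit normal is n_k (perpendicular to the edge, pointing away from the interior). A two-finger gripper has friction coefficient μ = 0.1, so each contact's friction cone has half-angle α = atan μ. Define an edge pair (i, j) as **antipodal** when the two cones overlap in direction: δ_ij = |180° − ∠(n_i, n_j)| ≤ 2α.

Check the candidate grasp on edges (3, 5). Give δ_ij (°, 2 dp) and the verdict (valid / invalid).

δ = 39.94°, invalid

α = atan 0.1 = 5.71°;  2α = 11.42°
edge 3: e_3 = (+2.56, +1.17);  n_3 = (+0.4157, -0.9095)
edge 5: e_5 = (-2.40, +0.66);  n_5 = (+0.2652, +0.9642)
∠(n_3, n_5) = 140.06°
δ = |180° − 140.06°| = 39.94°
39.94° > 2α = 11.42°  →  invalid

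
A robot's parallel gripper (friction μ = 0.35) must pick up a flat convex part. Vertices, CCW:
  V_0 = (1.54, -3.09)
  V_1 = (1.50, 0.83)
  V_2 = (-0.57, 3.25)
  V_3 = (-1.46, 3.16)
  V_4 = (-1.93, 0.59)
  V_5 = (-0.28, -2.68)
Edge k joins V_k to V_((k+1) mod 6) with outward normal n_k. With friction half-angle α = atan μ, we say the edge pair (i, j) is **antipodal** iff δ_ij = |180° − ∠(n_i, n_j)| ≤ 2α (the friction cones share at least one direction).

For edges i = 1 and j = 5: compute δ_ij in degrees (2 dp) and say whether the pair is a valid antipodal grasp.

δ = 36.76°, valid

α = atan 0.35 = 19.29°;  2α = 38.58°
edge 1: e_1 = (-2.07, +2.42);  n_1 = (+0.7599, +0.6500)
edge 5: e_5 = (+1.82, -0.41);  n_5 = (-0.2198, -0.9756)
∠(n_1, n_5) = 143.24°
δ = |180° − 143.24°| = 36.76°
36.76° ≤ 2α = 38.58°  →  valid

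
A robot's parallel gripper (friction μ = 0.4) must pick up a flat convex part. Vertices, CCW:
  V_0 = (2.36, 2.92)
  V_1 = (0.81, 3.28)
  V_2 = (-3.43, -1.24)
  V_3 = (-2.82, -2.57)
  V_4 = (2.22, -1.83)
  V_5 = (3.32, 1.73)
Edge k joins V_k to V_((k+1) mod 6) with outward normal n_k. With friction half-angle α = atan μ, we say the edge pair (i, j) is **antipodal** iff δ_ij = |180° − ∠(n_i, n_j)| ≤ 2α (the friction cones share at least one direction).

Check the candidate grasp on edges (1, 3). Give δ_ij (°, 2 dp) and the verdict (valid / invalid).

δ = 38.48°, valid

α = atan 0.4 = 21.80°;  2α = 43.60°
edge 1: e_1 = (-4.24, -4.52);  n_1 = (-0.7293, +0.6842)
edge 3: e_3 = (+5.04, +0.74);  n_3 = (+0.1453, -0.9894)
∠(n_1, n_3) = 141.52°
δ = |180° − 141.52°| = 38.48°
38.48° ≤ 2α = 43.60°  →  valid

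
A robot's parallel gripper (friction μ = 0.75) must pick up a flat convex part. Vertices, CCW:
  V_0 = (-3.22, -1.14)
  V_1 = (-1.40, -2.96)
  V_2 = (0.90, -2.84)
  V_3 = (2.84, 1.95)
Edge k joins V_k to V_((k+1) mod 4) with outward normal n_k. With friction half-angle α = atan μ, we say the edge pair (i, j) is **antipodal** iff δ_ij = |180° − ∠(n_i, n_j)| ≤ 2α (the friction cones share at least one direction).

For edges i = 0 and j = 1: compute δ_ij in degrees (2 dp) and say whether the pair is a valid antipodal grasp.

α = atan 0.75 = 36.87°;  2α = 73.74°
edge 0: e_0 = (+1.82, -1.82);  n_0 = (-0.7071, -0.7071)
edge 1: e_1 = (+2.30, +0.12);  n_1 = (+0.0521, -0.9986)
∠(n_0, n_1) = 47.99°
δ = |180° − 47.99°| = 132.01°
132.01° > 2α = 73.74°  →  invalid

δ = 132.01°, invalid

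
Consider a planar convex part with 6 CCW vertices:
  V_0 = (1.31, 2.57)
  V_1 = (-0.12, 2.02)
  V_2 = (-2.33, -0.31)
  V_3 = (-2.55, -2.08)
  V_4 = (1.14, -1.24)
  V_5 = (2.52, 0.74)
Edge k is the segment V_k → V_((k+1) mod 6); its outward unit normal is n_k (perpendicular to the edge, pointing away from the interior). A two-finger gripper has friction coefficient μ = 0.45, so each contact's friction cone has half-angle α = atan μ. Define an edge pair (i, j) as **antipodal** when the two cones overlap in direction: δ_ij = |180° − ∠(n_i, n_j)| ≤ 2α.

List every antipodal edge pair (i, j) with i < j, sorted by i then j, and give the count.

count = 6; pairs: (0,3), (0,4), (1,3), (1,4), (2,4), (2,5)

α = atan 0.45 = 24.23°;  2α = 48.46°
n_0 = (-0.3590, +0.9333)
n_1 = (-0.7255, +0.6882)
n_2 = (-0.9924, +0.1233)
n_3 = (+0.2220, -0.9751)
n_4 = (+0.8204, -0.5718)
n_5 = (+0.8341, +0.5515)
  (0,1): δ = 154.52°  ·
  (0,2): δ = 118.12°  ·
  (0,3): δ = 8.21°  ✓
  (0,4): δ = 34.09°  ✓
  (0,5): δ = 102.44°  ·
  (1,2): δ = 143.60°  ·
  (1,3): δ = 33.69°  ✓
  (1,4): δ = 8.61°  ✓
  (1,5): δ = 76.96°  ·
  (2,3): δ = 70.09°  ·
  (2,4): δ = 27.79°  ✓
  (2,5): δ = 40.56°  ✓
  (3,4): δ = 137.70°  ·
  (3,5): δ = 69.35°  ·
  (4,5): δ = 111.65°  ·
antipodal pairs: 6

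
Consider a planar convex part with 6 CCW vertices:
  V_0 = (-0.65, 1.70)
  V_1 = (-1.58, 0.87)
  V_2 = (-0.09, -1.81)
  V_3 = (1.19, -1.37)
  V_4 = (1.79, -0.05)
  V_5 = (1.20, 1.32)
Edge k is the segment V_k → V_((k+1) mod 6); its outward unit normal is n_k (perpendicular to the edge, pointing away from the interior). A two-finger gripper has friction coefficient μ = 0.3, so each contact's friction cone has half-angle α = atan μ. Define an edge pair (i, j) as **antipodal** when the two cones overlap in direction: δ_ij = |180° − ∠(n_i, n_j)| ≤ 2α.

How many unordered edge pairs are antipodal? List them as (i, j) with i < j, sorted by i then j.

count = 4; pairs: (0,2), (0,3), (1,4), (2,5)

α = atan 0.3 = 16.70°;  2α = 33.40°
n_0 = (-0.6659, +0.7461)
n_1 = (-0.8740, -0.4859)
n_2 = (+0.3251, -0.9457)
n_3 = (+0.9104, -0.4138)
n_4 = (+0.9185, +0.3955)
n_5 = (+0.2012, +0.9795)
  (0,1): δ = 102.68°  ·
  (0,2): δ = 22.78°  ✓
  (0,3): δ = 23.81°  ✓
  (0,4): δ = 71.55°  ·
  (0,5): δ = 126.64°  ·
  (1,2): δ = 100.10°  ·
  (1,3): δ = 53.52°  ·
  (1,4): δ = 5.77°  ✓
  (1,5): δ = 49.32°  ·
  (2,3): δ = 133.41°  ·
  (2,4): δ = 85.67°  ·
  (2,5): δ = 30.58°  ✓
  (3,4): δ = 132.26°  ·
  (3,5): δ = 77.16°  ·
  (4,5): δ = 124.91°  ·
antipodal pairs: 4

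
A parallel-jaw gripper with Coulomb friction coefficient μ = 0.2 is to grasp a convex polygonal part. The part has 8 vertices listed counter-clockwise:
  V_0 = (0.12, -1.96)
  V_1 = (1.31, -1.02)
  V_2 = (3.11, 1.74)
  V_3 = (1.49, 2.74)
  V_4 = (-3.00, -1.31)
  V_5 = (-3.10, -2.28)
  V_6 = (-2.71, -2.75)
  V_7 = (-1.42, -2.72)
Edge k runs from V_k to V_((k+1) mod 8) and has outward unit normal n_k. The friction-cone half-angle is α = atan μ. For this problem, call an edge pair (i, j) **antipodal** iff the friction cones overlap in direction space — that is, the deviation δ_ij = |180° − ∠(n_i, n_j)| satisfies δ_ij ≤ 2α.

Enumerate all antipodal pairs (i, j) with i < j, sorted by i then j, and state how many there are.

count = 4; pairs: (0,3), (1,3), (2,5), (3,7)

α = atan 0.2 = 11.31°;  2α = 22.62°
n_0 = (+0.6199, -0.7847)
n_1 = (+0.8376, -0.5463)
n_2 = (+0.5253, +0.8509)
n_3 = (-0.6698, +0.7426)
n_4 = (-0.9947, +0.1025)
n_5 = (-0.7696, -0.6386)
n_6 = (+0.0232, -0.9997)
n_7 = (+0.4425, -0.8967)
  (0,1): δ = 161.42°  ·
  (0,2): δ = 69.99°  ·
  (0,3): δ = 3.74°  ✓
  (0,4): δ = 45.81°  ·
  (0,5): δ = 91.38°  ·
  (0,6): δ = 143.03°  ·
  (0,7): δ = 167.96°  ·
  (1,2): δ = 88.58°  ·
  (1,3): δ = 14.84°  ✓
  (1,4): δ = 27.23°  ·
  (1,5): δ = 72.80°  ·
  (1,6): δ = 124.44°  ·
  (1,7): δ = 149.38°  ·
  (2,3): δ = 106.26°  ·
  (2,4): δ = 64.20°  ·
  (2,5): δ = 18.63°  ✓
  (2,6): δ = 33.02°  ·
  (2,7): δ = 57.95°  ·
  (3,4): δ = 137.94°  ·
  (3,5): δ = 92.37°  ·
  (3,6): δ = 40.72°  ·
  (3,7): δ = 15.78°  ✓
  (4,5): δ = 134.43°  ·
  (4,6): δ = 82.78°  ·
  (4,7): δ = 57.85°  ·
  (5,6): δ = 128.35°  ·
  (5,7): δ = 103.42°  ·
  (6,7): δ = 155.07°  ·
antipodal pairs: 4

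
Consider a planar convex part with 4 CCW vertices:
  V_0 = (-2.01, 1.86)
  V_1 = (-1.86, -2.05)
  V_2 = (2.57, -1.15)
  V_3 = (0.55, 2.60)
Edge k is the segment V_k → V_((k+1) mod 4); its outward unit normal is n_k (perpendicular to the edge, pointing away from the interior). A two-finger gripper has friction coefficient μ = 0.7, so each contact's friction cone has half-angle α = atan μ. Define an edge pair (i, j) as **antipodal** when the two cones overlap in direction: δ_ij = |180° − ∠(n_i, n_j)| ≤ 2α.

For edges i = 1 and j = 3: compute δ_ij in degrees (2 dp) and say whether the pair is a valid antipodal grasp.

α = atan 0.7 = 34.99°;  2α = 69.98°
edge 1: e_1 = (+4.43, +0.90);  n_1 = (+0.1991, -0.9800)
edge 3: e_3 = (-2.56, -0.74);  n_3 = (-0.2777, +0.9607)
∠(n_1, n_3) = 175.36°
δ = |180° − 175.36°| = 4.64°
4.64° ≤ 2α = 69.98°  →  valid

δ = 4.64°, valid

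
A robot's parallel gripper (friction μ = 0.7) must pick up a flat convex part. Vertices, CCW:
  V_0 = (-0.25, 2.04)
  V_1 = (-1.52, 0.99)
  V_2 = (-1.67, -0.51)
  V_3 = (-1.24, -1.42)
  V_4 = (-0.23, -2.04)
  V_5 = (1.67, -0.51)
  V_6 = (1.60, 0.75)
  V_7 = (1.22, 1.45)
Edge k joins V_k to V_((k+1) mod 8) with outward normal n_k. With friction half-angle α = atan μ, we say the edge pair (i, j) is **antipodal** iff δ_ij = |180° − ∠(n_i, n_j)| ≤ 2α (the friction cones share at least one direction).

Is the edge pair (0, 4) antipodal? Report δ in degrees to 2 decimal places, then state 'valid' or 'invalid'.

δ = 0.74°, valid

α = atan 0.7 = 34.99°;  2α = 69.98°
edge 0: e_0 = (-1.27, -1.05);  n_0 = (-0.6372, +0.7707)
edge 4: e_4 = (+1.90, +1.53);  n_4 = (+0.6272, -0.7789)
∠(n_0, n_4) = 179.26°
δ = |180° − 179.26°| = 0.74°
0.74° ≤ 2α = 69.98°  →  valid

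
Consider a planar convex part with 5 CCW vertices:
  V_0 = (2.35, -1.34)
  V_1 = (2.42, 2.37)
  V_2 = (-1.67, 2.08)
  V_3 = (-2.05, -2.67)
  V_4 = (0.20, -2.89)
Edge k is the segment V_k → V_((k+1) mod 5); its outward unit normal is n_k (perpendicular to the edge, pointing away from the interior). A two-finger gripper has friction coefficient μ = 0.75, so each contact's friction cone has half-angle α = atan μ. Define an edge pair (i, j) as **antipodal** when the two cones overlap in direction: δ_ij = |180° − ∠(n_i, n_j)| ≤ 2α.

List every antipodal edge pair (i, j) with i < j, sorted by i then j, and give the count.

α = atan 0.75 = 36.87°;  2α = 73.74°
n_0 = (+0.9998, -0.0189)
n_1 = (-0.0707, +0.9975)
n_2 = (-0.9968, +0.0797)
n_3 = (-0.0973, -0.9953)
n_4 = (+0.5848, -0.8112)
  (0,1): δ = 84.86°  ·
  (0,2): δ = 3.49°  ✓
  (0,3): δ = 85.50°  ·
  (0,4): δ = 126.87°  ·
  (1,2): δ = 98.63°  ·
  (1,3): δ = 9.64°  ✓
  (1,4): δ = 31.73°  ✓
  (2,3): δ = 91.01°  ·
  (2,4): δ = 49.64°  ✓
  (3,4): δ = 138.63°  ·
antipodal pairs: 4

count = 4; pairs: (0,2), (1,3), (1,4), (2,4)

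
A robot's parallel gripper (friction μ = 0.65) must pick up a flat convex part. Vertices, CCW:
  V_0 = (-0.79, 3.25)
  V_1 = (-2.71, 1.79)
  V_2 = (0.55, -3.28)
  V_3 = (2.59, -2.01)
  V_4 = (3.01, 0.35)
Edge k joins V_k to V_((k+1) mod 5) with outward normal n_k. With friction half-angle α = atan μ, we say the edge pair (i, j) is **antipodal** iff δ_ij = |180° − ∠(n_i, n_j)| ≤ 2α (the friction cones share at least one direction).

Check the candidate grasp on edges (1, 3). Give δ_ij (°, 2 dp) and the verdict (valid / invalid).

α = atan 0.65 = 33.02°;  2α = 66.05°
edge 1: e_1 = (+3.26, -5.07);  n_1 = (-0.8411, -0.5408)
edge 3: e_3 = (+0.42, +2.36);  n_3 = (+0.9845, -0.1752)
∠(n_1, n_3) = 137.17°
δ = |180° − 137.17°| = 42.83°
42.83° ≤ 2α = 66.05°  →  valid

δ = 42.83°, valid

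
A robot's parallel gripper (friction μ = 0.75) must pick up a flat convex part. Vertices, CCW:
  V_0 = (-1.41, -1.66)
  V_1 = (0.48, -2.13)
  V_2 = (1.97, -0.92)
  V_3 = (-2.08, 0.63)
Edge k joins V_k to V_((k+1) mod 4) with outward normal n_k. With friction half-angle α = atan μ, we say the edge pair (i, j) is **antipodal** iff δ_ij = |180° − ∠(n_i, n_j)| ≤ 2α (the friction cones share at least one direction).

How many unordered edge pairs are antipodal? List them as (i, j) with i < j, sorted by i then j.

count = 4; pairs: (0,2), (1,2), (1,3), (2,3)

α = atan 0.75 = 36.87°;  2α = 73.74°
n_0 = (-0.2413, -0.9704)
n_1 = (+0.6304, -0.7763)
n_2 = (+0.3574, +0.9339)
n_3 = (-0.9598, -0.2808)
  (0,1): δ = 126.96°  ·
  (0,2): δ = 6.98°  ✓
  (0,3): δ = 120.27°  ·
  (1,2): δ = 60.02°  ✓
  (1,3): δ = 67.23°  ✓
  (2,3): δ = 52.75°  ✓
antipodal pairs: 4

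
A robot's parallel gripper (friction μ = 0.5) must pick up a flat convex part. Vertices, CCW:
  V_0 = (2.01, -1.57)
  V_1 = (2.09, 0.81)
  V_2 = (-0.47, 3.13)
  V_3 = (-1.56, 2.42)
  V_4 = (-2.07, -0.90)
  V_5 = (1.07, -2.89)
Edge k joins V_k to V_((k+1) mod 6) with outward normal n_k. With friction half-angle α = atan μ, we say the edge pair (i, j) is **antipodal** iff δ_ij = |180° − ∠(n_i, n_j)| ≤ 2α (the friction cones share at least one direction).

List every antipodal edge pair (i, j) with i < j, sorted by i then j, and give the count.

count = 4; pairs: (0,3), (1,4), (2,5), (3,5)

α = atan 0.5 = 26.57°;  2α = 53.13°
n_0 = (+0.9994, -0.0336)
n_1 = (+0.6715, +0.7410)
n_2 = (-0.5458, +0.8379)
n_3 = (-0.9884, +0.1518)
n_4 = (-0.5353, -0.8447)
n_5 = (+0.8146, -0.5801)
  (0,1): δ = 130.26°  ·
  (0,2): δ = 55.00°  ·
  (0,3): δ = 6.81°  ✓
  (0,4): δ = 59.56°  ·
  (0,5): δ = 146.47°  ·
  (1,2): δ = 104.74°  ·
  (1,3): δ = 56.55°  ·
  (1,4): δ = 9.82°  ✓
  (1,5): δ = 96.73°  ·
  (2,3): δ = 131.81°  ·
  (2,4): δ = 65.44°  ·
  (2,5): δ = 21.47°  ✓
  (3,4): δ = 113.63°  ·
  (3,5): δ = 26.72°  ✓
  (4,5): δ = 93.09°  ·
antipodal pairs: 4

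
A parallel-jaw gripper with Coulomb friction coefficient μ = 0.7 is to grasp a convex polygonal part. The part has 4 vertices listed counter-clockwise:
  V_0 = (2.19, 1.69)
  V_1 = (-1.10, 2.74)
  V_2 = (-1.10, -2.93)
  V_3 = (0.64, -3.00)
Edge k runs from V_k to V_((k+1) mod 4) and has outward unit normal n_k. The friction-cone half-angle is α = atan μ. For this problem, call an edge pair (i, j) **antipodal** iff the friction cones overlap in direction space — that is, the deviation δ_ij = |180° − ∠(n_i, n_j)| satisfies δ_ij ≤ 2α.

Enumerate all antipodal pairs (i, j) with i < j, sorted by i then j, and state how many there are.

α = atan 0.7 = 34.99°;  2α = 69.98°
n_0 = (+0.3040, +0.9527)
n_1 = (-1.0000, -0.0000)
n_2 = (-0.0402, -0.9992)
n_3 = (+0.9495, -0.3138)
  (0,1): δ = 72.30°  ·
  (0,2): δ = 15.40°  ✓
  (0,3): δ = 89.41°  ·
  (1,2): δ = 92.30°  ·
  (1,3): δ = 18.29°  ✓
  (2,3): δ = 105.98°  ·
antipodal pairs: 2

count = 2; pairs: (0,2), (1,3)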